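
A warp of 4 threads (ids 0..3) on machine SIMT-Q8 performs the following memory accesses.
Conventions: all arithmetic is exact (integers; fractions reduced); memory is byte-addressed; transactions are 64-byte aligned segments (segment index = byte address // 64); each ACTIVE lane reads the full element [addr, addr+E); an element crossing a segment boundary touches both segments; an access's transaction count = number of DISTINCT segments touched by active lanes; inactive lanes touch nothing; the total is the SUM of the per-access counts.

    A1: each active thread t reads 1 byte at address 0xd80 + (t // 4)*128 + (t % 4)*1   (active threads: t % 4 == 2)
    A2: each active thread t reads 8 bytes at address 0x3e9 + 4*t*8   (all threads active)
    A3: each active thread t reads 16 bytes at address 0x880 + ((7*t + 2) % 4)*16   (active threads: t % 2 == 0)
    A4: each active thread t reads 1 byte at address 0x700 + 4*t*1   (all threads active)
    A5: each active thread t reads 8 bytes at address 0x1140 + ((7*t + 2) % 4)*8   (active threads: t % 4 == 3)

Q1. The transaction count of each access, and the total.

A1: 1 transaction
A2: 3 transactions
A3: 1 transaction
A4: 1 transaction
A5: 1 transaction

Answer: 1,3,1,1,1; total 7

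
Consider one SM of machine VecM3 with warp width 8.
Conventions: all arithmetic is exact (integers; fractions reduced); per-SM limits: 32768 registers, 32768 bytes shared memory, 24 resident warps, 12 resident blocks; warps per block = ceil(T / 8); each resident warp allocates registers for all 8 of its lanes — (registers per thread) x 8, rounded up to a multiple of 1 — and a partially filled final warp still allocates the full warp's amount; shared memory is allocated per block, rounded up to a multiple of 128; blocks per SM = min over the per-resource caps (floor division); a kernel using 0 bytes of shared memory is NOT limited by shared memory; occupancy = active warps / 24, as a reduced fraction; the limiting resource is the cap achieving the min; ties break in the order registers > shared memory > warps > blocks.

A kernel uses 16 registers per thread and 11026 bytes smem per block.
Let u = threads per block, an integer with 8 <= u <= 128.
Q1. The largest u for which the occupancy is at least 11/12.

Answer: u = 96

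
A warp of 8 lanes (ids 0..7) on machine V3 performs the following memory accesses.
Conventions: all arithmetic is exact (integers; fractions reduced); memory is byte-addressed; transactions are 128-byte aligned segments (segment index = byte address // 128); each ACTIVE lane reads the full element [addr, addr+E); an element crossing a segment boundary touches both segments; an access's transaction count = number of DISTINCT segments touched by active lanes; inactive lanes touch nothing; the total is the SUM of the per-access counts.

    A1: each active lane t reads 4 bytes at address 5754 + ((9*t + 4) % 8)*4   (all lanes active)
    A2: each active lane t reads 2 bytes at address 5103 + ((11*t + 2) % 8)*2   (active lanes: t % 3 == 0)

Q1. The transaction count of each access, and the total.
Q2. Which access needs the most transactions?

A1: 2 transactions
A2: 1 transaction

Answer: 2,1; total 3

Answer: A1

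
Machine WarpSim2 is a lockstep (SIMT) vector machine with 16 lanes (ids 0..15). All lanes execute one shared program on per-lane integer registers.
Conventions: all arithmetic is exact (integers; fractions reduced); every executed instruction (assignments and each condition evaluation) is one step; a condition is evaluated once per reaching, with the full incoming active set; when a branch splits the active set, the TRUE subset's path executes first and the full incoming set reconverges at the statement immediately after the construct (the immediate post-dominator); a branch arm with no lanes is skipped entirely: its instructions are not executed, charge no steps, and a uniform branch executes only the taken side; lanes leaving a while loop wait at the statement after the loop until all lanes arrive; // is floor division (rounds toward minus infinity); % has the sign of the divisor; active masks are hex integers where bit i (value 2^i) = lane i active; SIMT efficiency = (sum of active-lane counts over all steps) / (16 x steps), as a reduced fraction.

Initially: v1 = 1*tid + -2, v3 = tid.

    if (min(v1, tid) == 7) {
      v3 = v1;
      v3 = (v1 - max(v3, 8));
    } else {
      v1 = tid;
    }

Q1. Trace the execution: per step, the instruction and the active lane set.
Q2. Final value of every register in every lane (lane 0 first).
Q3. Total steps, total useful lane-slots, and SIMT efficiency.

step 0: eval (min(v1, tid) == 7)     0xffff
step 1: v3 <- v1                     0x0200
step 2: v3 <- (v1 - max(v3, 8))      0x0200
step 3: v1 <- tid                    0xfdff

Answer: 4 steps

v1: 0,1,2,3,4,5,6,7,8,7,10,11,12,13,14,15
v3: 0,1,2,3,4,5,6,7,8,-1,10,11,12,13,14,15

steps = 4; useful = 33; efficiency = 33/64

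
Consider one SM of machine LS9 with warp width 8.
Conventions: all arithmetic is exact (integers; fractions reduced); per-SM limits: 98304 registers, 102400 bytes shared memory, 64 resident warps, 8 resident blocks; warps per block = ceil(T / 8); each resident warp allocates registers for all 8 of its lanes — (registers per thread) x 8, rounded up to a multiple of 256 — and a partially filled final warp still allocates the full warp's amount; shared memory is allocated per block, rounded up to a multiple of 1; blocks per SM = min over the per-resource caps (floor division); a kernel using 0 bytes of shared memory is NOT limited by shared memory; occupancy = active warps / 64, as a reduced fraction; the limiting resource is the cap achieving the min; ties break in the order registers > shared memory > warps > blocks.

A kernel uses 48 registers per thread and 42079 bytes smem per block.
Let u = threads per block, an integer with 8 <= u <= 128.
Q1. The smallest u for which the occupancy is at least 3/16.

Answer: u = 41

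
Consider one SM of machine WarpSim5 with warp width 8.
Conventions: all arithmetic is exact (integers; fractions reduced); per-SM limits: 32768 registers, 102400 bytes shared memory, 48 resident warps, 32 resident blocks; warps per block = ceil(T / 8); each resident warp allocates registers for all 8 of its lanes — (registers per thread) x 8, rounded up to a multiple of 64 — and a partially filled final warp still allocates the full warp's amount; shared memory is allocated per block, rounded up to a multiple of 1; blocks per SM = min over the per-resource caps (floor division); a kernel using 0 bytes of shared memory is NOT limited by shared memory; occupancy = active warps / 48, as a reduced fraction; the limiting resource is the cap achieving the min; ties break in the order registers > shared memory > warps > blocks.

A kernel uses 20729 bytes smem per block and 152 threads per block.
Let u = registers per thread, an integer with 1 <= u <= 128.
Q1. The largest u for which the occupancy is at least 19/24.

Answer: u = 104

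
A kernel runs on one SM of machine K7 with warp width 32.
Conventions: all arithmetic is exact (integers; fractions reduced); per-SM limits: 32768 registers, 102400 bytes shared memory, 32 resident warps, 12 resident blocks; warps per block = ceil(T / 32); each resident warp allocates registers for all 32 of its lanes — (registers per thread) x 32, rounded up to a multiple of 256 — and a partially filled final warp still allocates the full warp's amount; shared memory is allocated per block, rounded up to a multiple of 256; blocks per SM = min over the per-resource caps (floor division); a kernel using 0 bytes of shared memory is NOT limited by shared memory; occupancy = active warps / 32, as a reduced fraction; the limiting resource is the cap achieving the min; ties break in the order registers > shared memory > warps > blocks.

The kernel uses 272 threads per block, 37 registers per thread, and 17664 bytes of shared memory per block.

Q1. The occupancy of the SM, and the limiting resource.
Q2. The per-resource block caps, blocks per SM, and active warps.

Answer: occupancy 9/16, limited by registers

registers: 2 blocks
shared memory: 5 blocks
warps: 3 blocks
blocks: 12 blocks

Answer: 2 blocks, 18 active warps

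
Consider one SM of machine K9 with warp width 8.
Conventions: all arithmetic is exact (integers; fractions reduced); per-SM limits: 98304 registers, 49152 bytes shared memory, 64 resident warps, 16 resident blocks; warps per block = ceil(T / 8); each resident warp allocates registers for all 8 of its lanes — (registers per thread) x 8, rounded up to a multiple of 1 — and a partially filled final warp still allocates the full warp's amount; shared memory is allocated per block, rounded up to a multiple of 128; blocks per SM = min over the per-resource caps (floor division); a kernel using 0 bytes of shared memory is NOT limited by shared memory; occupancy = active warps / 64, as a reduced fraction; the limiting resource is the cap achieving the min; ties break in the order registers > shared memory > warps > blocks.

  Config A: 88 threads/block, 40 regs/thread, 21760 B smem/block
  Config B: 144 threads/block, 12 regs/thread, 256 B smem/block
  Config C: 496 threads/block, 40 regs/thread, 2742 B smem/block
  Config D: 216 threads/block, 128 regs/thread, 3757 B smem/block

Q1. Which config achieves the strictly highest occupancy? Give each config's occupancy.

occupancies: A 11/32, B 27/32, C 31/32, D 27/32

Answer: C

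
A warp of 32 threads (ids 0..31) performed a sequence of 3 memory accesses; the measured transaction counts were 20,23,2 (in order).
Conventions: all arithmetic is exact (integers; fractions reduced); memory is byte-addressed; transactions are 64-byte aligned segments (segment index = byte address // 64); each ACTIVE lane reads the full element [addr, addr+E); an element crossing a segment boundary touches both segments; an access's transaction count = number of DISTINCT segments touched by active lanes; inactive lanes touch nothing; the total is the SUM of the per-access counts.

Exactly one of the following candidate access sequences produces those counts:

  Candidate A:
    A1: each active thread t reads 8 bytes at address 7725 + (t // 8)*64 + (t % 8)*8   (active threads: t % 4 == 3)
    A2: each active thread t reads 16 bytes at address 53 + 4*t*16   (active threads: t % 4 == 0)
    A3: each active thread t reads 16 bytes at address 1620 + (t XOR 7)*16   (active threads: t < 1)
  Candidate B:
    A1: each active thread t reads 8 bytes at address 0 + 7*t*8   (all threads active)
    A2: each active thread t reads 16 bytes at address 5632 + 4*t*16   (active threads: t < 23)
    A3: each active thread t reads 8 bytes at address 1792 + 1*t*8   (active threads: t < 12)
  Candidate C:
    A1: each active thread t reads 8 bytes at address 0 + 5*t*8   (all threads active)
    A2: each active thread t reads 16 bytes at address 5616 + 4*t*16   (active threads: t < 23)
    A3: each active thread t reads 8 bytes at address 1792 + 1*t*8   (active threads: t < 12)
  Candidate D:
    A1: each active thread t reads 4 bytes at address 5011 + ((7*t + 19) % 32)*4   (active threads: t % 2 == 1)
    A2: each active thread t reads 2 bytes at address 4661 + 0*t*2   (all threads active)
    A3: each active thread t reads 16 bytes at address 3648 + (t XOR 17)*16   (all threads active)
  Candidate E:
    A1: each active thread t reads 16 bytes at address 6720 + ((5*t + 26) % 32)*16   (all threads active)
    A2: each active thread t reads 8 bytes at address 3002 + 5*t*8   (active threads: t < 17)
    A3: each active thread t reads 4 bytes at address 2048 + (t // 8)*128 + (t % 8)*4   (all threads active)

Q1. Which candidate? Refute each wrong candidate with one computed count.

A: A1 gives 4 transactions, not 20
B: A1 gives 28 transactions, not 20
D: A1 gives 3 transactions, not 20
E: A1 gives 8 transactions, not 20
C: all counts match (20,23,2)

Answer: C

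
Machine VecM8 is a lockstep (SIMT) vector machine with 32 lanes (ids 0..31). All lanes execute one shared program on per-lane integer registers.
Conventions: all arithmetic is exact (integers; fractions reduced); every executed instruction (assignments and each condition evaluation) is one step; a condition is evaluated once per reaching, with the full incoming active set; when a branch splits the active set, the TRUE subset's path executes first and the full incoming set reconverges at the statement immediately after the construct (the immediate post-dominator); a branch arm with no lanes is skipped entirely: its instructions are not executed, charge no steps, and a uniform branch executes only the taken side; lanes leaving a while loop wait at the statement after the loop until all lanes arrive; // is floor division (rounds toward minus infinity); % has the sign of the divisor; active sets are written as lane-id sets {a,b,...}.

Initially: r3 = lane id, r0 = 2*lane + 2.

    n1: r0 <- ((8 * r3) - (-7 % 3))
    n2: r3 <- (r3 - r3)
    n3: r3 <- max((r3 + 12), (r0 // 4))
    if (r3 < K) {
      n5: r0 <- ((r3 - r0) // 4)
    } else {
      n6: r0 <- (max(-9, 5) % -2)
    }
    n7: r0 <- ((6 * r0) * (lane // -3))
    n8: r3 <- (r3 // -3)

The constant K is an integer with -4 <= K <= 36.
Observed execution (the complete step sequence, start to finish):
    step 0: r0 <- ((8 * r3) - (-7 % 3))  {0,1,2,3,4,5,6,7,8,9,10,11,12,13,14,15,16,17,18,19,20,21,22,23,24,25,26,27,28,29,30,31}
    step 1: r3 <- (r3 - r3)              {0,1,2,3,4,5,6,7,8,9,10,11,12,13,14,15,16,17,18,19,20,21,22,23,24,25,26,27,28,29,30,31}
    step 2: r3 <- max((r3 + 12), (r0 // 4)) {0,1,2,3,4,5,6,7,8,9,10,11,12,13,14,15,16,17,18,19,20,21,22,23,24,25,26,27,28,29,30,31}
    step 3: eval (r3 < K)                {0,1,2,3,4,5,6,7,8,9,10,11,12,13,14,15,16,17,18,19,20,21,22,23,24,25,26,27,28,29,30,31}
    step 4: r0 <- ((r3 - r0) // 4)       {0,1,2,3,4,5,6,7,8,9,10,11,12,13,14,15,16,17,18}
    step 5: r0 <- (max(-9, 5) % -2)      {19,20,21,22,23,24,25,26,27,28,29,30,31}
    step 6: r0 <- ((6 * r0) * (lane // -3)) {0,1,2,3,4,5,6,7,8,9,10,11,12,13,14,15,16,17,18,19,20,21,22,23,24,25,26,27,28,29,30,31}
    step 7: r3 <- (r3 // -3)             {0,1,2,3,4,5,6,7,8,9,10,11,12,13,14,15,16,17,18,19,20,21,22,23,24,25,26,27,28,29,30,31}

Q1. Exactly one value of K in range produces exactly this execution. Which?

Answer: K = 36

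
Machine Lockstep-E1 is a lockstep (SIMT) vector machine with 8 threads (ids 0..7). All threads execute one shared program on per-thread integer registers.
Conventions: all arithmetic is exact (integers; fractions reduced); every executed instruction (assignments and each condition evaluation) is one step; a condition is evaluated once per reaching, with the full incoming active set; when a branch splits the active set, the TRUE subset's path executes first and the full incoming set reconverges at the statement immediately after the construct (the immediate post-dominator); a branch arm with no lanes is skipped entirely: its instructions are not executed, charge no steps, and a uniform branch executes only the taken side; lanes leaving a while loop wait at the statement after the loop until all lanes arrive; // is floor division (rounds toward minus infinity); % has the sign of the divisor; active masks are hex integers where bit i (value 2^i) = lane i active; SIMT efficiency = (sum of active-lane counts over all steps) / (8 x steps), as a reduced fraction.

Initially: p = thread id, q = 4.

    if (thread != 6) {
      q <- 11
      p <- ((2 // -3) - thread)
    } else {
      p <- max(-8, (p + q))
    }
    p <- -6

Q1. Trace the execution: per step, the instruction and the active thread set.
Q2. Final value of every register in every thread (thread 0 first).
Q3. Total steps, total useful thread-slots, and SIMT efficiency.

step 0: eval (thread != 6)           0xff
step 1: q <- 11                      0xbf
step 2: p <- ((2 // -3) - thread)    0xbf
step 3: p <- max(-8, (p + q))        0x40
step 4: p <- -6                      0xff

Answer: 5 steps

p: -6,-6,-6,-6,-6,-6,-6,-6
q: 11,11,11,11,11,11,4,11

steps = 5; useful = 31; efficiency = 31/40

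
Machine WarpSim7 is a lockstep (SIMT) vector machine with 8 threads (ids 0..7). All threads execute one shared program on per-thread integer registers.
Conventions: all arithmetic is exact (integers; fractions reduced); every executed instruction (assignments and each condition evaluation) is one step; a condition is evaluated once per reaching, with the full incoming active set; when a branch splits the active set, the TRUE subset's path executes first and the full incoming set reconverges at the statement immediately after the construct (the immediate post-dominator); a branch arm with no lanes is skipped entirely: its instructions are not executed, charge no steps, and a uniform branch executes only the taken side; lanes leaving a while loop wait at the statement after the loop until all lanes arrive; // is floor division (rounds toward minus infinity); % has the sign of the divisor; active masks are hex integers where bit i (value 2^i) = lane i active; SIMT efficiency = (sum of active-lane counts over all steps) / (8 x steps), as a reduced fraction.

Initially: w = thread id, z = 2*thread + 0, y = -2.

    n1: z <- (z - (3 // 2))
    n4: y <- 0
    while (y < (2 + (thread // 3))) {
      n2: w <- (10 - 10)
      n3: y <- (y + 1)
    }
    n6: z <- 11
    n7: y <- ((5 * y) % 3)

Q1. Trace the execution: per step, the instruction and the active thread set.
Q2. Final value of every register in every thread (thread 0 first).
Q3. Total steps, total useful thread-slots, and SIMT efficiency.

step 0: z <- (z - (3 // 2))          0xff
step 1: y <- 0                       0xff
step 2: eval (y < (2 + (thread // 3))) 0xff
step 3: w <- (10 - 10)               0xff
step 4: y <- (y + 1)                 0xff
step 5: eval (y < (2 + (thread // 3))) 0xff
step 6: w <- (10 - 10)               0xff
step 7: y <- (y + 1)                 0xff
step 8: eval (y < (2 + (thread // 3))) 0xff
step 9: w <- (10 - 10)               0xf8
step 10: y <- (y + 1)                 0xf8
step 11: eval (y < (2 + (thread // 3))) 0xf8
step 12: w <- (10 - 10)               0xc0
step 13: y <- (y + 1)                 0xc0
step 14: eval (y < (2 + (thread // 3))) 0xc0
step 15: z <- 11                      0xff
step 16: y <- ((5 * y) % 3)           0xff

Answer: 17 steps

w: 0,0,0,0,0,0,0,0
z: 11,11,11,11,11,11,11,11
y: 1,1,1,0,0,0,2,2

steps = 17; useful = 109; efficiency = 109/136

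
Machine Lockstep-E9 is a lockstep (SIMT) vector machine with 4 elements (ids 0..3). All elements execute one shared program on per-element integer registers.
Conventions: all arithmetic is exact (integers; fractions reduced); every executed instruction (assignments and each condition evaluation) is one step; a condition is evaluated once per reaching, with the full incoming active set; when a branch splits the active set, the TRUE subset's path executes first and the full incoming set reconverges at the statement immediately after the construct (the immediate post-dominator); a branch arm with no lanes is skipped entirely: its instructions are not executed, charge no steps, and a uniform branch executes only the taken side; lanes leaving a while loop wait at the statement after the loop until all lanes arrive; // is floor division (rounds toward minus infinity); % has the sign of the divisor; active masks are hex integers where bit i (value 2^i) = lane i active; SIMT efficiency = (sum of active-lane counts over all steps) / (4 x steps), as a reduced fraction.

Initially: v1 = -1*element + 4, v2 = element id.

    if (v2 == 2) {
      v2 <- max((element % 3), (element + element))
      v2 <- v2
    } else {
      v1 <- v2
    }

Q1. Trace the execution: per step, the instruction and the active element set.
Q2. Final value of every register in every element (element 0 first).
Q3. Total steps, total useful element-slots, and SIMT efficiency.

step 0: eval (v2 == 2)               0xf
step 1: v2 <- max((element % 3), (element + element)) 0x4
step 2: v2 <- v2                     0x4
step 3: v1 <- v2                     0xb

Answer: 4 steps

v1: 0,1,2,3
v2: 0,1,4,3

steps = 4; useful = 9; efficiency = 9/16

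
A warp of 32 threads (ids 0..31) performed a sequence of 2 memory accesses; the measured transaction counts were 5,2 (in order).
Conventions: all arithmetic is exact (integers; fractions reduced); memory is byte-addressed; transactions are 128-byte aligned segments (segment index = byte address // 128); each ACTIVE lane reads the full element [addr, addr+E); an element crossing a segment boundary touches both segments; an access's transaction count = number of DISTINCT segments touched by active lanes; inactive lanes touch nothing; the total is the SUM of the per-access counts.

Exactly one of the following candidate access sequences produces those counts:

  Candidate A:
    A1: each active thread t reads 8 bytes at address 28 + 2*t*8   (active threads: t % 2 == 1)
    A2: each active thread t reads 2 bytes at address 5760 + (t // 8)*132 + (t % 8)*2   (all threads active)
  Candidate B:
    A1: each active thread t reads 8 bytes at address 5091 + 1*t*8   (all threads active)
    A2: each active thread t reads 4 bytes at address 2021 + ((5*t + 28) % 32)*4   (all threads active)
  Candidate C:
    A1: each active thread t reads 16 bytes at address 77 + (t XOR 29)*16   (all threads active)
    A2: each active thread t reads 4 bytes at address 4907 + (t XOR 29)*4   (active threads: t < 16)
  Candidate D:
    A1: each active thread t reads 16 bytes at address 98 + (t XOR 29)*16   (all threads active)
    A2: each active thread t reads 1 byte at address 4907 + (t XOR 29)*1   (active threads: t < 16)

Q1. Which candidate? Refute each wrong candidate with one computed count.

A: A2 gives 4 transactions, not 2
B: A1 gives 3 transactions, not 5
D: A2 gives 1 transaction, not 2
C: all counts match (5,2)

Answer: C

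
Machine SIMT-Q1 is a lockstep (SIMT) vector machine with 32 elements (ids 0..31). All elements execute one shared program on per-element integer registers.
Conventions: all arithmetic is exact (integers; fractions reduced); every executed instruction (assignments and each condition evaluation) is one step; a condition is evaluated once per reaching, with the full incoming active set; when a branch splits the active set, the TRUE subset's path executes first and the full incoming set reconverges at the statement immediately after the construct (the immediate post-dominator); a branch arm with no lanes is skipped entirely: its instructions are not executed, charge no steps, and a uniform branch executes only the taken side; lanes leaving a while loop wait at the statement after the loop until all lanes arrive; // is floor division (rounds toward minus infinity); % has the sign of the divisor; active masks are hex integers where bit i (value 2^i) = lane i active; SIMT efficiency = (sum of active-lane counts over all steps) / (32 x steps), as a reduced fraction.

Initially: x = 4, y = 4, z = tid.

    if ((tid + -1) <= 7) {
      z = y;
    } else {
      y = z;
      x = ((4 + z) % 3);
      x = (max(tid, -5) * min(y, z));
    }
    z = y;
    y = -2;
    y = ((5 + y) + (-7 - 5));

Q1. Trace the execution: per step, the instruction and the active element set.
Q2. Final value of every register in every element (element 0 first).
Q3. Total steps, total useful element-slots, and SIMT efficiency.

step 0: eval ((tid + -1) <= 7)       0xffffffff
step 1: z <- y                       0x000001ff
step 2: y <- z                       0xfffffe00
step 3: x <- ((4 + z) % 3)           0xfffffe00
step 4: x <- (max(tid, -5) * min(y, z)) 0xfffffe00
step 5: z <- y                       0xffffffff
step 6: y <- -2                      0xffffffff
step 7: y <- ((5 + y) + (-7 - 5))    0xffffffff

Answer: 8 steps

x: 4,4,4,4,4,4,4,4,4,81,100,121,144,169,196,225,256,289,324,361,400,441,484,529,576,625,676,729,784,841,900,961
y: -9,-9,-9,-9,-9,-9,-9,-9,-9,-9,-9,-9,-9,-9,-9,-9,-9,-9,-9,-9,-9,-9,-9,-9,-9,-9,-9,-9,-9,-9,-9,-9
z: 4,4,4,4,4,4,4,4,4,9,10,11,12,13,14,15,16,17,18,19,20,21,22,23,24,25,26,27,28,29,30,31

steps = 8; useful = 206; efficiency = 206/256 = 103/128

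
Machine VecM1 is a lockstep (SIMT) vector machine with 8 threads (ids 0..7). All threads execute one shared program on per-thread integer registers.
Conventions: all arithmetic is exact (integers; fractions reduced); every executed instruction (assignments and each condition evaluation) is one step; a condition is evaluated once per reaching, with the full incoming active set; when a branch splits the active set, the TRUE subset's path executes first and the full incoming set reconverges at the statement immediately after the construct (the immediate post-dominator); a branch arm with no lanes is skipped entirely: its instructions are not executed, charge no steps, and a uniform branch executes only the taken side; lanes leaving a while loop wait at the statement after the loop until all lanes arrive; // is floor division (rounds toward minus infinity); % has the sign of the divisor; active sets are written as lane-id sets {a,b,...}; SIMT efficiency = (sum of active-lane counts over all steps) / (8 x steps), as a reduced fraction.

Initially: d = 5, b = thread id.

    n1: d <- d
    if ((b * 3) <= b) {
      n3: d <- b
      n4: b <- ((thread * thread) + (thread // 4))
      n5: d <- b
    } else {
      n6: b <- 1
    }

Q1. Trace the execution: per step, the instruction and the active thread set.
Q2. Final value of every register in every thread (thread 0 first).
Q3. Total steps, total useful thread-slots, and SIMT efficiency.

step 0: d <- d                       {0,1,2,3,4,5,6,7}
step 1: eval ((b * 3) <= b)          {0,1,2,3,4,5,6,7}
step 2: d <- b                       {0}
step 3: b <- ((thread * thread) + (thread // 4)) {0}
step 4: d <- b                       {0}
step 5: b <- 1                       {1,2,3,4,5,6,7}

Answer: 6 steps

d: 0,5,5,5,5,5,5,5
b: 0,1,1,1,1,1,1,1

steps = 6; useful = 26; efficiency = 26/48 = 13/24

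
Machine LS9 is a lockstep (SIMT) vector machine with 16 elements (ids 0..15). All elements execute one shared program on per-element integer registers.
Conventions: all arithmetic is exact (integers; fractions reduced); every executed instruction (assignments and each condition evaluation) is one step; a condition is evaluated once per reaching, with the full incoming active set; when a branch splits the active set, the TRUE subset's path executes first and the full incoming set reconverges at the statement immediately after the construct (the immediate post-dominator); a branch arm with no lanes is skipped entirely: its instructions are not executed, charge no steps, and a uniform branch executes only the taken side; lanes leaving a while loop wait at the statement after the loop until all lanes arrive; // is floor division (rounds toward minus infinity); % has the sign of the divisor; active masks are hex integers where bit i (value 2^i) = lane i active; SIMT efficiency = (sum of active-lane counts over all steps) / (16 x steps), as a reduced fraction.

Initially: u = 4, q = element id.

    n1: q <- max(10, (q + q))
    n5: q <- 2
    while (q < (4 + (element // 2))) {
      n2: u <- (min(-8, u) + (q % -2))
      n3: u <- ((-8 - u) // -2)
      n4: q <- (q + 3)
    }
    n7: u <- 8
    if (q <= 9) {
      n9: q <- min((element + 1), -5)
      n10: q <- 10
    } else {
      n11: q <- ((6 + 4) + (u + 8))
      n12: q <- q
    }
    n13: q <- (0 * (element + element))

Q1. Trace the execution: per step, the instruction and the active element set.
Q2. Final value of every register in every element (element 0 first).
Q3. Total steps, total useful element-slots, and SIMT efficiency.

step 0: q <- max(10, (q + q))        0xffff
step 1: q <- 2                       0xffff
step 2: eval (q < (4 + (element // 2))) 0xffff
step 3: u <- (min(-8, u) + (q % -2)) 0xffff
step 4: u <- ((-8 - u) // -2)        0xffff
step 5: q <- (q + 3)                 0xffff
step 6: eval (q < (4 + (element // 2))) 0xffff
step 7: u <- (min(-8, u) + (q % -2)) 0xfff0
step 8: u <- ((-8 - u) // -2)        0xfff0
step 9: q <- (q + 3)                 0xfff0
step 10: eval (q < (4 + (element // 2))) 0xfff0
step 11: u <- (min(-8, u) + (q % -2)) 0xfc00
step 12: u <- ((-8 - u) // -2)        0xfc00
step 13: q <- (q + 3)                 0xfc00
step 14: eval (q < (4 + (element // 2))) 0xfc00
step 15: u <- 8                       0xffff
step 16: eval (q <= 9)                0xffff
step 17: q <- min((element + 1), -5)  0x03ff
step 18: q <- 10                      0x03ff
step 19: q <- ((6 + 4) + (u + 8))     0xfc00
step 20: q <- q                       0xfc00
step 21: q <- (0 * (element + element)) 0xffff

Answer: 22 steps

u: 8,8,8,8,8,8,8,8,8,8,8,8,8,8,8,8
q: 0,0,0,0,0,0,0,0,0,0,0,0,0,0,0,0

steps = 22; useful = 264; efficiency = 264/352 = 3/4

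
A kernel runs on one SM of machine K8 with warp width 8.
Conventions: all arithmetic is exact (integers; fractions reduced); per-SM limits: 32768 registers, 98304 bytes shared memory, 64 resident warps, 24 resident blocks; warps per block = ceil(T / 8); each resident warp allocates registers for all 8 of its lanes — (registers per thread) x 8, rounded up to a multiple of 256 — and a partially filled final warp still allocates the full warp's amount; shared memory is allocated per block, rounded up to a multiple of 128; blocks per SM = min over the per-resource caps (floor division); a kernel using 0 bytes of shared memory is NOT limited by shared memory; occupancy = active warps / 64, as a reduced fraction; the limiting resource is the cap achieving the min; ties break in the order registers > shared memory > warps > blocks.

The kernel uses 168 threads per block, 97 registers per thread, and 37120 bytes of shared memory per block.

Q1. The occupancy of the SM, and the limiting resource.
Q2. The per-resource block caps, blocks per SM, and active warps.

Answer: occupancy 21/64, limited by registers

registers: 1 block
shared memory: 2 blocks
warps: 3 blocks
blocks: 24 blocks

Answer: 1 block, 21 active warps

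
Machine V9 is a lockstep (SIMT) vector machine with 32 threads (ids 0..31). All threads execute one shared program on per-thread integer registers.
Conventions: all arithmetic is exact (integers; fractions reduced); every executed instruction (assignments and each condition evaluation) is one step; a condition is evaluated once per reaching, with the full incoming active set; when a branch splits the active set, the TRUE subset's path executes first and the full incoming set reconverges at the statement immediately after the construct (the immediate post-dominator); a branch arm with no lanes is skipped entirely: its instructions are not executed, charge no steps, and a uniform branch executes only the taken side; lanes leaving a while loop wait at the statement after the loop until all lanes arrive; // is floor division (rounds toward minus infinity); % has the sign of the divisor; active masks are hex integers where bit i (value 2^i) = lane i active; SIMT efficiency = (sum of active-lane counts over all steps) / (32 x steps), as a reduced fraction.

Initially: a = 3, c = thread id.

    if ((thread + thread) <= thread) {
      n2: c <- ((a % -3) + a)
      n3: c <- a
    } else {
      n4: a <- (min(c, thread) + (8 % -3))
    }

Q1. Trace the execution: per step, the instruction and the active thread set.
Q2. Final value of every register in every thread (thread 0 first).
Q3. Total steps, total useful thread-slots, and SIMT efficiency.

step 0: eval ((thread + thread) <= thread) 0xffffffff
step 1: c <- ((a % -3) + a)          0x00000001
step 2: c <- a                       0x00000001
step 3: a <- (min(c, thread) + (8 % -3)) 0xfffffffe

Answer: 4 steps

a: 3,0,1,2,3,4,5,6,7,8,9,10,11,12,13,14,15,16,17,18,19,20,21,22,23,24,25,26,27,28,29,30
c: 3,1,2,3,4,5,6,7,8,9,10,11,12,13,14,15,16,17,18,19,20,21,22,23,24,25,26,27,28,29,30,31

steps = 4; useful = 65; efficiency = 65/128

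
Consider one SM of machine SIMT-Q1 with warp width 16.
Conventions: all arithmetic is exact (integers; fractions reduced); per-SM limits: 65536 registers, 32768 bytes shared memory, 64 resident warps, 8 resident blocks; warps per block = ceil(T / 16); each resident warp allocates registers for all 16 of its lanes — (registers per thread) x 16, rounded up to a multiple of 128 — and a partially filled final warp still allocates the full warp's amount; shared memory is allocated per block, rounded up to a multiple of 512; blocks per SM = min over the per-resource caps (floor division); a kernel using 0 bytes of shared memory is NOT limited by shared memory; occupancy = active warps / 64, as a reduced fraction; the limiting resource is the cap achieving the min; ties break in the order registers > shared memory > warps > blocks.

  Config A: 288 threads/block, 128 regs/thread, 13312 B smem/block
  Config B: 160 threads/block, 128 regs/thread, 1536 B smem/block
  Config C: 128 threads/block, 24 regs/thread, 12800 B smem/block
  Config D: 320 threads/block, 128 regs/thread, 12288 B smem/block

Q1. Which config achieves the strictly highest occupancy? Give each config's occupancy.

occupancies: A 9/32, B 15/32, C 1/4, D 5/16

Answer: B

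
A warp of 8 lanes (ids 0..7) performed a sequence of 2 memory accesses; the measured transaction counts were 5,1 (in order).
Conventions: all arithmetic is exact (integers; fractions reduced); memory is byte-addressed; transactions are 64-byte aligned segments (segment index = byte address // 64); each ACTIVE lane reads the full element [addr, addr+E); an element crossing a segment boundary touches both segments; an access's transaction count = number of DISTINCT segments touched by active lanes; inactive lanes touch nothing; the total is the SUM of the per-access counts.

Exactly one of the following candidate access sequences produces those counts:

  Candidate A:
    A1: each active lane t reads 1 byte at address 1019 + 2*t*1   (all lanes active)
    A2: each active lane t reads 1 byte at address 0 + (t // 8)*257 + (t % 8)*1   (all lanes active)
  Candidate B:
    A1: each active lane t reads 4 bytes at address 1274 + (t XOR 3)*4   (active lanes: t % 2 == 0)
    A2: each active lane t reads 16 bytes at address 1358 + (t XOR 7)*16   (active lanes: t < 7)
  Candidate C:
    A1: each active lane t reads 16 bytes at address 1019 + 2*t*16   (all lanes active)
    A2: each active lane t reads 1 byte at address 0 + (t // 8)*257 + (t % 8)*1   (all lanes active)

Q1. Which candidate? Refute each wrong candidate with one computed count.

A: A1 gives 2 transactions, not 5
B: A1 gives 2 transactions, not 5
C: all counts match (5,1)

Answer: C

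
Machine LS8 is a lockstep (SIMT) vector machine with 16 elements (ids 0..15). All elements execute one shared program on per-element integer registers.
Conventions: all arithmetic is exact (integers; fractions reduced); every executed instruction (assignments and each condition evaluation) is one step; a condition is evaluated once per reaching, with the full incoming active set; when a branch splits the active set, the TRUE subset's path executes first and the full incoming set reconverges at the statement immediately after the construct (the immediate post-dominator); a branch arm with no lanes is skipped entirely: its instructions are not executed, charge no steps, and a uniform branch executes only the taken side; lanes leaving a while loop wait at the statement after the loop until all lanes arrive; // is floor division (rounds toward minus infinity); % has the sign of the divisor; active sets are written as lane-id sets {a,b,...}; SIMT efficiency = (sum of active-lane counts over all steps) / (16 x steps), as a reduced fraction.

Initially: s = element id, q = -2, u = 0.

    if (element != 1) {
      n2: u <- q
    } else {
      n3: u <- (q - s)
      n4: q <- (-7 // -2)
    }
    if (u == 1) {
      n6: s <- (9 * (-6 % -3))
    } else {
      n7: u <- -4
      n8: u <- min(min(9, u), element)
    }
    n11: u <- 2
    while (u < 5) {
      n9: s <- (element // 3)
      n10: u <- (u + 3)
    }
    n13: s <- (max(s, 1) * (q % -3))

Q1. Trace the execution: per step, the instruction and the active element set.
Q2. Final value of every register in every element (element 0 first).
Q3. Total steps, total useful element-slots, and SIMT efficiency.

step 0: eval (element != 1)          {0,1,2,3,4,5,6,7,8,9,10,11,12,13,14,15}
step 1: u <- q                       {0,2,3,4,5,6,7,8,9,10,11,12,13,14,15}
step 2: u <- (q - s)                 {1}
step 3: q <- (-7 // -2)              {1}
step 4: eval (u == 1)                {0,1,2,3,4,5,6,7,8,9,10,11,12,13,14,15}
step 5: u <- -4                      {0,1,2,3,4,5,6,7,8,9,10,11,12,13,14,15}
step 6: u <- min(min(9, u), element) {0,1,2,3,4,5,6,7,8,9,10,11,12,13,14,15}
step 7: u <- 2                       {0,1,2,3,4,5,6,7,8,9,10,11,12,13,14,15}
step 8: eval (u < 5)                 {0,1,2,3,4,5,6,7,8,9,10,11,12,13,14,15}
step 9: s <- (element // 3)          {0,1,2,3,4,5,6,7,8,9,10,11,12,13,14,15}
step 10: u <- (u + 3)                 {0,1,2,3,4,5,6,7,8,9,10,11,12,13,14,15}
step 11: eval (u < 5)                 {0,1,2,3,4,5,6,7,8,9,10,11,12,13,14,15}
step 12: s <- (max(s, 1) * (q % -3))  {0,1,2,3,4,5,6,7,8,9,10,11,12,13,14,15}

Answer: 13 steps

s: -2,0,-2,-2,-2,-2,-4,-4,-4,-6,-6,-6,-8,-8,-8,-10
q: -2,3,-2,-2,-2,-2,-2,-2,-2,-2,-2,-2,-2,-2,-2,-2
u: 5,5,5,5,5,5,5,5,5,5,5,5,5,5,5,5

steps = 13; useful = 177; efficiency = 177/208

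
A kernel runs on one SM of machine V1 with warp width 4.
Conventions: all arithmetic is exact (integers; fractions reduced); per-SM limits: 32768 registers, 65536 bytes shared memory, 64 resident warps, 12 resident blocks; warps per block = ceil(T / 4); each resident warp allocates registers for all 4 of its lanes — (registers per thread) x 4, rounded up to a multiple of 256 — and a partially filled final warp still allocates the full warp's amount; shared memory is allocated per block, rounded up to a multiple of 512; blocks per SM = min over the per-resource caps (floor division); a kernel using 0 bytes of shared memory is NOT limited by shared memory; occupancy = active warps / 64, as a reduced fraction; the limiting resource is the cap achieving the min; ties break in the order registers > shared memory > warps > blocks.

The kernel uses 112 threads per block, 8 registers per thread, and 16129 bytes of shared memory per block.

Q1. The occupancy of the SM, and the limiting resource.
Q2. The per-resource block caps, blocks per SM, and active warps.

Answer: occupancy 7/8, limited by warps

registers: 4 blocks
shared memory: 4 blocks
warps: 2 blocks
blocks: 12 blocks

Answer: 2 blocks, 56 active warps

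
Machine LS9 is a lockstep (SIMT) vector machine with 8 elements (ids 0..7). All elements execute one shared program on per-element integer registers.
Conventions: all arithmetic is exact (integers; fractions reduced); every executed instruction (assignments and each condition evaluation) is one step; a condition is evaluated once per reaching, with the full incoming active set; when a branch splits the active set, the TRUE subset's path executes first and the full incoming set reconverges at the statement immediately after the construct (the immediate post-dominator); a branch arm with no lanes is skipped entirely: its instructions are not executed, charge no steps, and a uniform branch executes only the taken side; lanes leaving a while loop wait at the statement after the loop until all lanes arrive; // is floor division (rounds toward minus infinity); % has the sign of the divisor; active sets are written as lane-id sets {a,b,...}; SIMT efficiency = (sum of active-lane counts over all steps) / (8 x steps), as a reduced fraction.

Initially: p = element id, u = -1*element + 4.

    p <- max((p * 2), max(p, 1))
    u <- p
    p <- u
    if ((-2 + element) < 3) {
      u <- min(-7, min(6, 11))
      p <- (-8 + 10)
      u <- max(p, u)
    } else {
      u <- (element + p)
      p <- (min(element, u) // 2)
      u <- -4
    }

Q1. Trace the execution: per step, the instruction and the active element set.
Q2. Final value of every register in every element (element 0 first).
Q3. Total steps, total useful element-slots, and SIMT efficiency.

step 0: p <- max((p * 2), max(p, 1)) {0,1,2,3,4,5,6,7}
step 1: u <- p                       {0,1,2,3,4,5,6,7}
step 2: p <- u                       {0,1,2,3,4,5,6,7}
step 3: eval ((-2 + element) < 3)    {0,1,2,3,4,5,6,7}
step 4: u <- min(-7, min(6, 11))     {0,1,2,3,4}
step 5: p <- (-8 + 10)               {0,1,2,3,4}
step 6: u <- max(p, u)               {0,1,2,3,4}
step 7: u <- (element + p)           {5,6,7}
step 8: p <- (min(element, u) // 2)  {5,6,7}
step 9: u <- -4                      {5,6,7}

Answer: 10 steps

p: 2,2,2,2,2,2,3,3
u: 2,2,2,2,2,-4,-4,-4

steps = 10; useful = 56; efficiency = 56/80 = 7/10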